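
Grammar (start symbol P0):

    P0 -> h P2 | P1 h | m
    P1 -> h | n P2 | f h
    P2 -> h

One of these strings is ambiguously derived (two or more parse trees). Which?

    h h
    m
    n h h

h h

h h: 2 trees
m: 1 tree
n h h: 1 tree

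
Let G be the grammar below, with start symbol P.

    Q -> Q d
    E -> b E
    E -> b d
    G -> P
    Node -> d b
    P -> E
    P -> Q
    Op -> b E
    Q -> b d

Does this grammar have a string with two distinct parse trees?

Witness: b d

Derivation 1: P ⇒ E ⇒ b d
Derivation 2: P ⇒ Q ⇒ b d

Two distinct leftmost derivations for the same string.

Ambiguous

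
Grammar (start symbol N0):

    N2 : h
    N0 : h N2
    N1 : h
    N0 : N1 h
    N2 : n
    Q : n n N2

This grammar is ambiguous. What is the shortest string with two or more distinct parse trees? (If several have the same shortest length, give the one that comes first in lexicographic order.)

h h

length 2: h h has 2 parse trees

Two derivations of h h:
  N0 ⇒ h N2 ⇒ h h
  N0 ⇒ N1 h ⇒ h h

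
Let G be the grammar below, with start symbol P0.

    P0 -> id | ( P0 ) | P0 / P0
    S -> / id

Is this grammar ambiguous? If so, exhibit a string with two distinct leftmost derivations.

Ambiguous

Witness: id / id / id

Derivation 1: P0 ⇒ P0 / P0 ⇒ id / P0 ⇒ id / P0 / P0 ⇒ id / id / P0 ⇒ id / id / id
Derivation 2: P0 ⇒ P0 / P0 ⇒ P0 / P0 / P0 ⇒ id / P0 / P0 ⇒ id / id / P0 ⇒ id / id / id

Two distinct leftmost derivations for the same string.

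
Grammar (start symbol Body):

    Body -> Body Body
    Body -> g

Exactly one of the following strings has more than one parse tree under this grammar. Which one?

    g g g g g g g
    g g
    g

g g g g g g g

g g g g g g g: 132 trees
g g: 1 tree
g: 1 tree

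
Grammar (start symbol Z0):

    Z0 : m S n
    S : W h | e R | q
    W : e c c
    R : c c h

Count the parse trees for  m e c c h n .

Parse trees for m e c c h n:
  [Z0 m [S [W e c c] h] n]
  [Z0 m [S e [R c c h]] n]

2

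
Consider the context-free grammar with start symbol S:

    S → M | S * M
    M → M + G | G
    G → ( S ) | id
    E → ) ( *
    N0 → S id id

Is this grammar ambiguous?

Only S, M, G are reachable from S; ignoring the rest: This is a standard precedence ladder (S over M over G), with each level left-recursive on its own operator ('*' at S, '+' at M). That structure is LR(1), hence unambiguous.

Unambiguous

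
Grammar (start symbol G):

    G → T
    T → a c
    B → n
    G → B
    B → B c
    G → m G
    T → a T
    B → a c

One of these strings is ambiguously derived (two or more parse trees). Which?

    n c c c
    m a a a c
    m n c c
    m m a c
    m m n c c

n c c c: 1 tree
m a a a c: 1 tree
m n c c: 1 tree
m m a c: 2 trees
m m n c c: 1 tree

m m a c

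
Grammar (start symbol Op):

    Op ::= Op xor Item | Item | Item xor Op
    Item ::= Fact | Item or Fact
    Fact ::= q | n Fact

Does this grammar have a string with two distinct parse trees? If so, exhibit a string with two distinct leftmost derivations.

Ambiguous

Witness: q xor q

Derivation 1: Op ⇒ Op xor Item ⇒ Item xor Item ⇒ Fact xor Item ⇒ q xor Item ⇒ q xor Fact ⇒ q xor q
Derivation 2: Op ⇒ Item xor Op ⇒ Fact xor Op ⇒ q xor Op ⇒ q xor Item ⇒ q xor Fact ⇒ q xor q

Two distinct leftmost derivations for the same string.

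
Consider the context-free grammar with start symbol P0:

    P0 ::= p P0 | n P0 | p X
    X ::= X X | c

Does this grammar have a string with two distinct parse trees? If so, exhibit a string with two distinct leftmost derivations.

Ambiguous

Witness: p c c c

Derivation 1: P0 ⇒ p X ⇒ p X X ⇒ p X X X ⇒ p c X X ⇒ p c c X ⇒ p c c c
Derivation 2: P0 ⇒ p X ⇒ p X X ⇒ p c X ⇒ p c X X ⇒ p c c X ⇒ p c c c

Two distinct leftmost derivations for the same string.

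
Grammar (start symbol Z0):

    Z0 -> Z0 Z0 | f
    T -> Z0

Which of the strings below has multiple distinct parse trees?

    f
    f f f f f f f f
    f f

f: 1 tree
f f f f f f f f: 429 trees
f f: 1 tree

f f f f f f f f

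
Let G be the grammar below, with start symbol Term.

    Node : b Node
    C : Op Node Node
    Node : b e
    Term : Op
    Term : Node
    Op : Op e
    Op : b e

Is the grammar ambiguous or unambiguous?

Ambiguous

Witness: b e

Derivation 1: Term ⇒ Op ⇒ b e
Derivation 2: Term ⇒ Node ⇒ b e

Two distinct leftmost derivations for the same string.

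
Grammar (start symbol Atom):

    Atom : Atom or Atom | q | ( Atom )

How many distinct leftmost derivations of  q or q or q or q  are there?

Parse trees for q or q or q or q:
  [Atom [Atom q] or [Atom [Atom q] or [Atom [Atom q] or [Atom q]]]]
  [Atom [Atom q] or [Atom [Atom [Atom q] or [Atom q]] or [Atom q]]]
  [Atom [Atom [Atom q] or [Atom q]] or [Atom [Atom q] or [Atom q]]]
  [Atom [Atom [Atom q] or [Atom [Atom q] or [Atom q]]] or [Atom q]]
  [Atom [Atom [Atom [Atom q] or [Atom q]] or [Atom q]] or [Atom q]]

5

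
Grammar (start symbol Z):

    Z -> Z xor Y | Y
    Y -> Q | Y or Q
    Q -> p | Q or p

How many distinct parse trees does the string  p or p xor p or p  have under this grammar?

4

Parse trees for p or p xor p or p:
  [Z [Z [Y [Q [Q p] or p]]] xor [Y [Q [Q p] or p]]]
  [Z [Z [Y [Q [Q p] or p]]] xor [Y [Y [Q p]] or [Q p]]]
  [Z [Z [Y [Y [Q p]] or [Q p]]] xor [Y [Q [Q p] or p]]]
  [Z [Z [Y [Y [Q p]] or [Q p]]] xor [Y [Y [Q p]] or [Q p]]]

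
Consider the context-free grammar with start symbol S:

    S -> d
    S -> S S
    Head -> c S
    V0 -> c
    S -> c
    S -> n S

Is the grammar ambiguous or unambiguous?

Witness: c c c

Derivation 1: S ⇒ S S ⇒ S S S ⇒ c S S ⇒ c c S ⇒ c c c
Derivation 2: S ⇒ S S ⇒ c S ⇒ c S S ⇒ c c S ⇒ c c c

Two distinct leftmost derivations for the same string.

Ambiguous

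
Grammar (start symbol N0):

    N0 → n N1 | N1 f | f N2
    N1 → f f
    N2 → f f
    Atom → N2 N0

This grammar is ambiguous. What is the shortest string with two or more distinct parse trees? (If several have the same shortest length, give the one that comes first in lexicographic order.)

f f f

length 3: f f f has 2 parse trees

Two derivations of f f f:
  N0 ⇒ N1 f ⇒ f f f
  N0 ⇒ f N2 ⇒ f f f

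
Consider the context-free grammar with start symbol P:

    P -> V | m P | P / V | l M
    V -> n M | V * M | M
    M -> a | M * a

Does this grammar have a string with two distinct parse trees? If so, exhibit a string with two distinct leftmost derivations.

Witness: a * a

Derivation 1: P ⇒ V ⇒ V * M ⇒ M * M ⇒ a * M ⇒ a * a
Derivation 2: P ⇒ V ⇒ M ⇒ M * a ⇒ a * a

Two distinct leftmost derivations for the same string.

Ambiguous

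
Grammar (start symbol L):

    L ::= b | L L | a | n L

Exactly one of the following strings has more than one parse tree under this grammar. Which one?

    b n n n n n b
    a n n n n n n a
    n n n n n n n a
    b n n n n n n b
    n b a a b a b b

b n n n n n b: 1 tree
a n n n n n n a: 1 tree
n n n n n n n a: 1 tree
b n n n n n n b: 1 tree
n b a a b a b b: 429 trees

n b a a b a b b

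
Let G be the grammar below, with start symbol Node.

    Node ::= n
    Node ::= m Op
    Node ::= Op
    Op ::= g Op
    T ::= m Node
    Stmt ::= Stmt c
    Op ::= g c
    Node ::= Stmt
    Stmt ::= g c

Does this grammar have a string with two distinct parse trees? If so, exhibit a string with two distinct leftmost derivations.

Ambiguous

Witness: g c

Derivation 1: Node ⇒ Op ⇒ g c
Derivation 2: Node ⇒ Stmt ⇒ g c

Two distinct leftmost derivations for the same string.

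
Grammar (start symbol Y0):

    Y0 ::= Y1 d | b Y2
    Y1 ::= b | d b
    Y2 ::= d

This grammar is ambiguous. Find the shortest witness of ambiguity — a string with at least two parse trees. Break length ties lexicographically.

length 2: b d has 2 parse trees

Two derivations of b d:
  Y0 ⇒ Y1 d ⇒ b d
  Y0 ⇒ b Y2 ⇒ b d

b d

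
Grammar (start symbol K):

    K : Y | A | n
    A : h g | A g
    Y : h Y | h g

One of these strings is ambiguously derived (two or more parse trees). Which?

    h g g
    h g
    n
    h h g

h g g: 1 tree
h g: 2 trees
n: 1 tree
h h g: 1 tree

h g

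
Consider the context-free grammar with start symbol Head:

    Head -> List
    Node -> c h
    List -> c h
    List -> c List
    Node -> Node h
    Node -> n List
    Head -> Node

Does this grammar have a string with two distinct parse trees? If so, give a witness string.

Ambiguous

Witness: c h

Derivation 1: Head ⇒ List ⇒ c h
Derivation 2: Head ⇒ Node ⇒ c h

Two distinct leftmost derivations for the same string.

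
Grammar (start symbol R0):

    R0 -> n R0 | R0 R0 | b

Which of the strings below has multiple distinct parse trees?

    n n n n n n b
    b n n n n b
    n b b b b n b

n b b b b n b

n n n n n n b: 1 tree
b n n n n b: 1 tree
n b b b b n b: 42 trees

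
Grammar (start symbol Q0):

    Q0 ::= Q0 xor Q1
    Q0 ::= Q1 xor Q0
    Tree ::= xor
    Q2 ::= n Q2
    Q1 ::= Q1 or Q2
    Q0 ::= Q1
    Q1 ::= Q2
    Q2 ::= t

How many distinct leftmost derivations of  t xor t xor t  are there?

Parse trees for t xor t xor t:
  [Q0 [Q0 [Q0 [Q1 [Q2 t]]] xor [Q1 [Q2 t]]] xor [Q1 [Q2 t]]]
  [Q0 [Q0 [Q1 [Q2 t]] xor [Q0 [Q1 [Q2 t]]]] xor [Q1 [Q2 t]]]
  [Q0 [Q1 [Q2 t]] xor [Q0 [Q0 [Q1 [Q2 t]]] xor [Q1 [Q2 t]]]]
  [Q0 [Q1 [Q2 t]] xor [Q0 [Q1 [Q2 t]] xor [Q0 [Q1 [Q2 t]]]]]

4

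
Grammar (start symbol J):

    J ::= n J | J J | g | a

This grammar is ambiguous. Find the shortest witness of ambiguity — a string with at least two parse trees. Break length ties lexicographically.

length 1: no string has ≥2 trees
length 2: no string has ≥2 trees
length 3: a a a has 2 parse trees

Two derivations of a a a:
  J ⇒ J J ⇒ J J J ⇒ a J J ⇒ a a J ⇒ a a a
  J ⇒ J J ⇒ a J ⇒ a J J ⇒ a a J ⇒ a a a

a a a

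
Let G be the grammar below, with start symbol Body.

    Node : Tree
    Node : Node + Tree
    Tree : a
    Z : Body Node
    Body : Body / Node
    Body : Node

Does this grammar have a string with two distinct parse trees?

Only Body, Node, Tree are reachable from Body; ignoring the rest: This is a standard precedence ladder (Body over Node over Tree), with each level left-recursive on its own operator ('/' at Body, '+' at Node). That structure is LR(1), hence unambiguous.

Unambiguous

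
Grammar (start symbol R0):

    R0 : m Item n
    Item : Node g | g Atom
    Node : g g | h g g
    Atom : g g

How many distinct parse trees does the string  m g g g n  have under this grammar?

Parse trees for m g g g n:
  [R0 m [Item [Node g g] g] n]
  [R0 m [Item g [Atom g g]] n]

2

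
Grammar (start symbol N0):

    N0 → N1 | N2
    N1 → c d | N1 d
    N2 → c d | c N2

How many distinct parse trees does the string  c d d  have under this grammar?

1

Parse trees for c d d:
  [N0 [N1 [N1 c d] d]]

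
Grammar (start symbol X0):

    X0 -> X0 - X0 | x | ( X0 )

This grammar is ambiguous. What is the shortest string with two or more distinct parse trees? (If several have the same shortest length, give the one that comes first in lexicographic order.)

length 1: no string has ≥2 trees
length 3: no string has ≥2 trees
length 5: x - x - x has 2 parse trees

Two derivations of x - x - x:
  X0 ⇒ X0 - X0 ⇒ X0 - X0 - X0 ⇒ x - X0 - X0 ⇒ x - x - X0 ⇒ x - x - x
  X0 ⇒ X0 - X0 ⇒ x - X0 ⇒ x - X0 - X0 ⇒ x - x - X0 ⇒ x - x - x

x - x - x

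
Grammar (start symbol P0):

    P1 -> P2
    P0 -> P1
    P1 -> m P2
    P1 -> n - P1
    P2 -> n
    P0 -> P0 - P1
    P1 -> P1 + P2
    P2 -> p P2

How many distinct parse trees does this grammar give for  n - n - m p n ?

4

Parse trees for n - n - m p n:
  [P0 [P1 n - [P1 n - [P1 m [P2 p [P2 n]]]]]]
  [P0 [P0 [P1 [P2 n]]] - [P1 n - [P1 m [P2 p [P2 n]]]]]
  [P0 [P0 [P1 n - [P1 [P2 n]]]] - [P1 m [P2 p [P2 n]]]]
  [P0 [P0 [P0 [P1 [P2 n]]] - [P1 [P2 n]]] - [P1 m [P2 p [P2 n]]]]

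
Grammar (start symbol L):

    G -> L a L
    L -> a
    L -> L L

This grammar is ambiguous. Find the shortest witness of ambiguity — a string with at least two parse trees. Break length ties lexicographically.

a a a

length 1: no string has ≥2 trees
length 2: no string has ≥2 trees
length 3: a a a has 2 parse trees

Two derivations of a a a:
  L ⇒ L L ⇒ a L ⇒ a L L ⇒ a a L ⇒ a a a
  L ⇒ L L ⇒ L L L ⇒ a L L ⇒ a a L ⇒ a a a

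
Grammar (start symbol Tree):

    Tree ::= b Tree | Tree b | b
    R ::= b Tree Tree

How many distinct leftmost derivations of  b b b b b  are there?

16

Parse trees for b b b b b (showing first 6 of 16):
  [Tree b [Tree b [Tree b [Tree b [Tree b]]]]]
  [Tree b [Tree b [Tree b [Tree [Tree b] b]]]]
  [Tree b [Tree b [Tree [Tree b [Tree b]] b]]]
  [Tree b [Tree b [Tree [Tree [Tree b] b] b]]]
  [Tree b [Tree [Tree b [Tree b [Tree b]]] b]]
  [Tree b [Tree [Tree b [Tree [Tree b] b]] b]]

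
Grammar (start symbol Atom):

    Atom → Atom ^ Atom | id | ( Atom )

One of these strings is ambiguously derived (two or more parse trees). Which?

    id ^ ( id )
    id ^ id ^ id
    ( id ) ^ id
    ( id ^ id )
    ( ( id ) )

id ^ id ^ id

id ^ ( id ): 1 tree
id ^ id ^ id: 2 trees
( id ) ^ id: 1 tree
( id ^ id ): 1 tree
( ( id ) ): 1 tree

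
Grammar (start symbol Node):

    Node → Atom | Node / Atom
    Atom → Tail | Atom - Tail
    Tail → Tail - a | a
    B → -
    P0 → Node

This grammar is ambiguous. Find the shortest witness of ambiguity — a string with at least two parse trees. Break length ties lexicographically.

a - a

length 1: no string has ≥2 trees
length 3: a - a has 2 parse trees

Two derivations of a - a:
  Node ⇒ Atom ⇒ Tail ⇒ Tail - a ⇒ a - a
  Node ⇒ Atom ⇒ Atom - Tail ⇒ Tail - Tail ⇒ a - Tail ⇒ a - a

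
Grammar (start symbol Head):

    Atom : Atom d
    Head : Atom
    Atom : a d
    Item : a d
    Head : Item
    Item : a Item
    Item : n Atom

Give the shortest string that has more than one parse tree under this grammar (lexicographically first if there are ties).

length 2: a d has 2 parse trees

Two derivations of a d:
  Head ⇒ Atom ⇒ a d
  Head ⇒ Item ⇒ a d

a d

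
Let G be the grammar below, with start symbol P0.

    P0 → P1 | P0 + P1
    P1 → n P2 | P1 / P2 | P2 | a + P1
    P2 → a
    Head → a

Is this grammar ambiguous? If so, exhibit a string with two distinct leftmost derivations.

Ambiguous

Witness: a + a

Derivation 1: P0 ⇒ P1 ⇒ a + P1 ⇒ a + P2 ⇒ a + a
Derivation 2: P0 ⇒ P0 + P1 ⇒ P1 + P1 ⇒ P2 + P1 ⇒ a + P1 ⇒ a + P2 ⇒ a + a

Two distinct leftmost derivations for the same string.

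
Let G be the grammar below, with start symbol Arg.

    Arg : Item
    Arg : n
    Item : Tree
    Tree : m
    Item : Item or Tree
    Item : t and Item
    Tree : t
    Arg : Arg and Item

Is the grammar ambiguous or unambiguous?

Ambiguous

Witness: t and m

Derivation 1: Arg ⇒ Item ⇒ t and Item ⇒ t and Tree ⇒ t and m
Derivation 2: Arg ⇒ Arg and Item ⇒ Item and Item ⇒ Tree and Item ⇒ t and Item ⇒ t and Tree ⇒ t and m

Two distinct leftmost derivations for the same string.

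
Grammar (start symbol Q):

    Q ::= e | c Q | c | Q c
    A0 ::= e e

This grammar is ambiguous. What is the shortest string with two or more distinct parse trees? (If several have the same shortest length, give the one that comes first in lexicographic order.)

length 1: no string has ≥2 trees
length 2: c c has 2 parse trees

Two derivations of c c:
  Q ⇒ c Q ⇒ c c
  Q ⇒ Q c ⇒ c c

c c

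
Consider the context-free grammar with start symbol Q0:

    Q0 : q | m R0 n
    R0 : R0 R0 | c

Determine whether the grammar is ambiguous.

Ambiguous

Witness: m c c c n

Derivation 1: Q0 ⇒ m R0 n ⇒ m R0 R0 n ⇒ m R0 R0 R0 n ⇒ m c R0 R0 n ⇒ m c c R0 n ⇒ m c c c n
Derivation 2: Q0 ⇒ m R0 n ⇒ m R0 R0 n ⇒ m c R0 n ⇒ m c R0 R0 n ⇒ m c c R0 n ⇒ m c c c n

Two distinct leftmost derivations for the same string.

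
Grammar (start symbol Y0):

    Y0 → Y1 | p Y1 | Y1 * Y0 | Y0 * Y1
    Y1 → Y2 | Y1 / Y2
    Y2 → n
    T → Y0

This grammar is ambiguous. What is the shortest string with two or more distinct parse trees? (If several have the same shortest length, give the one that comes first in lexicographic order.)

n * n

length 1: no string has ≥2 trees
length 2: no string has ≥2 trees
length 3: n * n has 2 parse trees

Two derivations of n * n:
  Y0 ⇒ Y1 * Y0 ⇒ Y2 * Y0 ⇒ n * Y0 ⇒ n * Y1 ⇒ n * Y2 ⇒ n * n
  Y0 ⇒ Y0 * Y1 ⇒ Y1 * Y1 ⇒ Y2 * Y1 ⇒ n * Y1 ⇒ n * Y2 ⇒ n * n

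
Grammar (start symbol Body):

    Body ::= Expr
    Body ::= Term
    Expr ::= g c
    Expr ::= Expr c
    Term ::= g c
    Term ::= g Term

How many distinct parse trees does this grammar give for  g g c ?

1

Parse trees for g g c:
  [Body [Term g [Term g c]]]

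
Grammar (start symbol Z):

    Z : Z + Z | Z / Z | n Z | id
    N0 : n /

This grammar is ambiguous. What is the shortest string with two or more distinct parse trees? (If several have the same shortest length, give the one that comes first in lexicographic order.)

length 1: no string has ≥2 trees
length 2: no string has ≥2 trees
length 3: no string has ≥2 trees
length 4: n id + id has 2 parse trees

Two derivations of n id + id:
  Z ⇒ Z + Z ⇒ n Z + Z ⇒ n id + Z ⇒ n id + id
  Z ⇒ n Z ⇒ n Z + Z ⇒ n id + Z ⇒ n id + id

n id + id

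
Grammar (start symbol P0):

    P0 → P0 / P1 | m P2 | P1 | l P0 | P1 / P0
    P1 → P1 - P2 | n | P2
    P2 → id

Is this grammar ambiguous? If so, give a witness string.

Witness: id / id

Derivation 1: P0 ⇒ P0 / P1 ⇒ P1 / P1 ⇒ P2 / P1 ⇒ id / P1 ⇒ id / P2 ⇒ id / id
Derivation 2: P0 ⇒ P1 / P0 ⇒ P2 / P0 ⇒ id / P0 ⇒ id / P1 ⇒ id / P2 ⇒ id / id

Two distinct leftmost derivations for the same string.

Ambiguous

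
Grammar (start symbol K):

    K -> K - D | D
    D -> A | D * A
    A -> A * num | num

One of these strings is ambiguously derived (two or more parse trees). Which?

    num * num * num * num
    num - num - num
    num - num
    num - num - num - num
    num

num * num * num * num: 8 trees
num - num - num: 1 tree
num - num: 1 tree
num - num - num - num: 1 tree
num: 1 tree

num * num * num * num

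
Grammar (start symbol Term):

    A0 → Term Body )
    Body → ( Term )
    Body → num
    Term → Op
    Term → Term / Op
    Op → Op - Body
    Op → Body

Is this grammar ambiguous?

(A0 is unreachable from Term, so its rules don't affect L(Term).) This is a standard precedence ladder (Term over Op over Body), with each level left-recursive on its own operator ('/' at Term, '-' at Op). That structure is LR(1), hence unambiguous.

Unambiguous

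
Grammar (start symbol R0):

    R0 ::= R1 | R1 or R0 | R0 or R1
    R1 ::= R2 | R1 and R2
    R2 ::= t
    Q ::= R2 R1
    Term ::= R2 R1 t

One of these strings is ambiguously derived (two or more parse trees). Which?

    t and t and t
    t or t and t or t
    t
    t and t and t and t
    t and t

t or t and t or t

t and t and t: 1 tree
t or t and t or t: 4 trees
t: 1 tree
t and t and t and t: 1 tree
t and t: 1 tree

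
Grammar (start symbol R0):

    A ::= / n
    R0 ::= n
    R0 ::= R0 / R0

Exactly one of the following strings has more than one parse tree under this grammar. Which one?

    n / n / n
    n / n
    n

n / n / n: 2 trees
n / n: 1 tree
n: 1 tree

n / n / n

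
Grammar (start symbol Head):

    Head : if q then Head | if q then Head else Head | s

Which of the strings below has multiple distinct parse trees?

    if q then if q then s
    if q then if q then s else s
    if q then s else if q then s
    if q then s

if q then if q then s else s

if q then if q then s: 1 tree
if q then if q then s else s: 2 trees
if q then s else if q then s: 1 tree
if q then s: 1 tree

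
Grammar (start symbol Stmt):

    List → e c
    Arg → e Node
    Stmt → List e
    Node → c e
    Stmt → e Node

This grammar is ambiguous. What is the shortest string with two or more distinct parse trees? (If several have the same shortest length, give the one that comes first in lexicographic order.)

length 3: e c e has 2 parse trees

Two derivations of e c e:
  Stmt ⇒ List e ⇒ e c e
  Stmt ⇒ e Node ⇒ e c e

e c e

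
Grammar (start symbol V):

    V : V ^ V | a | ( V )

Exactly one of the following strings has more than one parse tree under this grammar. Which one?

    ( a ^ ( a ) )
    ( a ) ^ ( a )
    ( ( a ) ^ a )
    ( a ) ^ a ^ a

( a ^ ( a ) ): 1 tree
( a ) ^ ( a ): 1 tree
( ( a ) ^ a ): 1 tree
( a ) ^ a ^ a: 2 trees

( a ) ^ a ^ a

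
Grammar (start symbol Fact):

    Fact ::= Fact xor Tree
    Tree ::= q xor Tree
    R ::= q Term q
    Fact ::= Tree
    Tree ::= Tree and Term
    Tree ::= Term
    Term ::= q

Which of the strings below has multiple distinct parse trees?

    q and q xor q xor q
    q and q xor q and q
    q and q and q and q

q and q xor q xor q

q and q xor q xor q: 2 trees
q and q xor q and q: 1 tree
q and q and q and q: 1 tree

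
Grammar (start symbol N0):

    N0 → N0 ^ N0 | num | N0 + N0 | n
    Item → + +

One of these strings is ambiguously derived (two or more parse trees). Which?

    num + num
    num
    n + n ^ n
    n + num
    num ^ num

n + n ^ n

num + num: 1 tree
num: 1 tree
n + n ^ n: 2 trees
n + num: 1 tree
num ^ num: 1 tree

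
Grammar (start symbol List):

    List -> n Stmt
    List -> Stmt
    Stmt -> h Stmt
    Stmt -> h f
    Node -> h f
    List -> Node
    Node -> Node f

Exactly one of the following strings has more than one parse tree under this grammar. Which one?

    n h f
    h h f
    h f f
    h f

n h f: 1 tree
h h f: 1 tree
h f f: 1 tree
h f: 2 trees

h f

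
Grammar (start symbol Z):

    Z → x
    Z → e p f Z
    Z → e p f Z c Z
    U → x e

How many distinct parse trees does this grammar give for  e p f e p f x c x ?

Parse trees for e p f e p f x c x:
  [Z e p f [Z e p f [Z x] c [Z x]]]
  [Z e p f [Z e p f [Z x]] c [Z x]]

2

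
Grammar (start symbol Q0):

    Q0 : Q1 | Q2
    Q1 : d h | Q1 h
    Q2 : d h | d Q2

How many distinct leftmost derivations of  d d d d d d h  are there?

Parse trees for d d d d d d h:
  [Q0 [Q2 d [Q2 d [Q2 d [Q2 d [Q2 d [Q2 d h]]]]]]]

1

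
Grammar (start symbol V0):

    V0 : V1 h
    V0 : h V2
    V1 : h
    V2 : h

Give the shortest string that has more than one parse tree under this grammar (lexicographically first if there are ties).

length 2: h h has 2 parse trees

Two derivations of h h:
  V0 ⇒ V1 h ⇒ h h
  V0 ⇒ h V2 ⇒ h h

h h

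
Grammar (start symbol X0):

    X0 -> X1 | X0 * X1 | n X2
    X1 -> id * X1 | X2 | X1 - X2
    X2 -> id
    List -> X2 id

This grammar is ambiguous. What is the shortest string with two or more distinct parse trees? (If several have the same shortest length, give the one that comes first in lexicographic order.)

id * id

length 1: no string has ≥2 trees
length 2: no string has ≥2 trees
length 3: id * id has 2 parse trees

Two derivations of id * id:
  X0 ⇒ X1 ⇒ id * X1 ⇒ id * X2 ⇒ id * id
  X0 ⇒ X0 * X1 ⇒ X1 * X1 ⇒ X2 * X1 ⇒ id * X1 ⇒ id * X2 ⇒ id * id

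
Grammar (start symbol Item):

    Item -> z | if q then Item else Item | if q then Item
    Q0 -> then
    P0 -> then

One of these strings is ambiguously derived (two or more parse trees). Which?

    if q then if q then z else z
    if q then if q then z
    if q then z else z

if q then if q then z else z

if q then if q then z else z: 2 trees
if q then if q then z: 1 tree
if q then z else z: 1 tree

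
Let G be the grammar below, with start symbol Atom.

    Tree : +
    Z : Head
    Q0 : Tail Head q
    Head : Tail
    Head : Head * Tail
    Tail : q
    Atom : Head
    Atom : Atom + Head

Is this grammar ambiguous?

Unambiguous

(Z, Q0, Tree are unreachable from Atom, so their rules don't affect L(Atom).) The grammar is stratified — Atom handles '+' (left-recursive), Head handles '*', Tail atoms. Each operator has a fixed associativity and precedence level, so every string has one parse.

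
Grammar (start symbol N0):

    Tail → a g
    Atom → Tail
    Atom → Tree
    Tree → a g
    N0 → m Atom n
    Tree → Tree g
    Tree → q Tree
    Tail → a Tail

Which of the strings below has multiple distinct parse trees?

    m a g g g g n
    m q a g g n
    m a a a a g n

m a g g g g n: 1 tree
m q a g g n: 2 trees
m a a a a g n: 1 tree

m q a g g n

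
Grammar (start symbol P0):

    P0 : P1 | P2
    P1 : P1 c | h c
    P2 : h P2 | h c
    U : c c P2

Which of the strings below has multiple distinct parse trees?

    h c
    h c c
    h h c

h c: 2 trees
h c c: 1 tree
h h c: 1 tree

h c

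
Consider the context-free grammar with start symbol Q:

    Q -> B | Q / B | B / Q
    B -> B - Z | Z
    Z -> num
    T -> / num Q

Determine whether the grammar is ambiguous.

Ambiguous

Witness: num / num

Derivation 1: Q ⇒ Q / B ⇒ B / B ⇒ Z / B ⇒ num / B ⇒ num / Z ⇒ num / num
Derivation 2: Q ⇒ B / Q ⇒ Z / Q ⇒ num / Q ⇒ num / B ⇒ num / Z ⇒ num / num

Two distinct leftmost derivations for the same string.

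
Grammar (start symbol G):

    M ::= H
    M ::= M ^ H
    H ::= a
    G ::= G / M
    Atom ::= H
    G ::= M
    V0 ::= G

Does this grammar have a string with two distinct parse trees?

Unambiguous

Only G, M, H are reachable from G; ignoring the rest: The grammar is stratified — G handles '/' (left-recursive), M handles '^', H atoms. Each operator has a fixed associativity and precedence level, so every string has one parse.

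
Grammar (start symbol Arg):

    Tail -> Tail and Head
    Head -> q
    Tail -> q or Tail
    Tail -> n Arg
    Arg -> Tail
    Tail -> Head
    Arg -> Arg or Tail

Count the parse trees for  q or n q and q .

Parse trees for q or n q and q:
  [Arg [Tail [Tail q or [Tail n [Arg [Tail [Head q]]]]] and [Head q]]]
  [Arg [Tail q or [Tail [Tail n [Arg [Tail [Head q]]]] and [Head q]]]]
  [Arg [Tail q or [Tail n [Arg [Tail [Tail [Head q]] and [Head q]]]]]]
  [Arg [Arg [Tail [Head q]]] or [Tail [Tail n [Arg [Tail [Head q]]]] and [Head q]]]
  [Arg [Arg [Tail [Head q]]] or [Tail n [Arg [Tail [Tail [Head q]] and [Head q]]]]]

5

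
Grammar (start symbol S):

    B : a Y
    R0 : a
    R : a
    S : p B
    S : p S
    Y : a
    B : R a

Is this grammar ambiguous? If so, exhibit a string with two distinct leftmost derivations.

Ambiguous

Witness: p a a

Derivation 1: S ⇒ p B ⇒ p a Y ⇒ p a a
Derivation 2: S ⇒ p B ⇒ p R a ⇒ p a a

Two distinct leftmost derivations for the same string.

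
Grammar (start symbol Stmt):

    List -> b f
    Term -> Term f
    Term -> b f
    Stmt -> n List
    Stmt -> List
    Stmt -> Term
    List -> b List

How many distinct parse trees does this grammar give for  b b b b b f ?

1

Parse trees for b b b b b f:
  [Stmt [List b [List b [List b [List b [List b f]]]]]]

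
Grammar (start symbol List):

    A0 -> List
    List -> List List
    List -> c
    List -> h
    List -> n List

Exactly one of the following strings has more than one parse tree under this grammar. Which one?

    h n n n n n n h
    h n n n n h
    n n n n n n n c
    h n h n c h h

h n n n n n n h: 1 tree
h n n n n h: 1 tree
n n n n n n n c: 1 tree
h n h n c h h: 43 trees

h n h n c h h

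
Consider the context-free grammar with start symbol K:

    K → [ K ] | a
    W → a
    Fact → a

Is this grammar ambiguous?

Unambiguous

(W, Fact are unreachable from K, so their rules don't affect L(K).) L(K) is { openⁿ atom closeⁿ : n ≥ 0 }. The bracket depth fixes n, and the derivation is forced at every step.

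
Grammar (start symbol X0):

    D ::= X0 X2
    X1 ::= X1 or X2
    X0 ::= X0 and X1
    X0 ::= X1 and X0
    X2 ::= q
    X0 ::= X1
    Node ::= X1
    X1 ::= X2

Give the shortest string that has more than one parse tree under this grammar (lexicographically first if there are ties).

length 1: no string has ≥2 trees
length 3: q and q has 2 parse trees

Two derivations of q and q:
  X0 ⇒ X0 and X1 ⇒ X1 and X1 ⇒ X2 and X1 ⇒ q and X1 ⇒ q and X2 ⇒ q and q
  X0 ⇒ X1 and X0 ⇒ X2 and X0 ⇒ q and X0 ⇒ q and X1 ⇒ q and X2 ⇒ q and q

q and q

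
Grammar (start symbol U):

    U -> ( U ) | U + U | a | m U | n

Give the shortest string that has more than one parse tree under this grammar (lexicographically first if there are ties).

length 1: no string has ≥2 trees
length 2: no string has ≥2 trees
length 3: no string has ≥2 trees
length 4: m a + a has 2 parse trees

Two derivations of m a + a:
  U ⇒ U + U ⇒ m U + U ⇒ m a + U ⇒ m a + a
  U ⇒ m U ⇒ m U + U ⇒ m a + U ⇒ m a + a

m a + a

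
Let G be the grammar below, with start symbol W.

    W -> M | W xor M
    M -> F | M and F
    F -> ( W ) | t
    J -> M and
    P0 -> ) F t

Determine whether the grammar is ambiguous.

Only W, M, F are reachable from W; ignoring the rest: W → W xor M | M  ;  M → M and F | F  — a left-associative chain with F at the bottom. Each string factors uniquely by precedence.

Unambiguous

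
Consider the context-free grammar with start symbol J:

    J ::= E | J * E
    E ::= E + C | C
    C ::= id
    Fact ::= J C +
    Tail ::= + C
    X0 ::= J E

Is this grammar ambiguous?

Only J, E, C are reachable from J; ignoring the rest: This is a standard precedence ladder (J over E over C), with each level left-recursive on its own operator ('*' at J, '+' at E). That structure is LR(1), hence unambiguous.

Unambiguous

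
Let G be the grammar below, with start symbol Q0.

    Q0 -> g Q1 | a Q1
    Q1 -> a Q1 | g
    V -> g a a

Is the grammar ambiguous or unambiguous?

(V is unreachable from Q0, so its rules don't affect L(Q0).) Each reachable nonterminal has at most one production per leading terminal, and all productions are right-linear; the derivation is determined token-by-token.

Unambiguous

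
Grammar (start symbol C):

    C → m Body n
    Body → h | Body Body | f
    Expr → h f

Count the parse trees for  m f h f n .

Parse trees for m f h f n:
  [C m [Body [Body f] [Body [Body h] [Body f]]] n]
  [C m [Body [Body [Body f] [Body h]] [Body f]] n]

2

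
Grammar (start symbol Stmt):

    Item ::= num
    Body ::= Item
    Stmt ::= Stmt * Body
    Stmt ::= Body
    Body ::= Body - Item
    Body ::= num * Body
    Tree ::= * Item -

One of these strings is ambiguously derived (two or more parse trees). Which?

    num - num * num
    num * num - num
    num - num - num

num - num * num: 1 tree
num * num - num: 3 trees
num - num - num: 1 tree

num * num - num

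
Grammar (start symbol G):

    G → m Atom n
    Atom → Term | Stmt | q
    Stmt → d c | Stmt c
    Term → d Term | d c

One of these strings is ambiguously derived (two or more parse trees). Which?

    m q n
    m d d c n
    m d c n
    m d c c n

m q n: 1 tree
m d d c n: 1 tree
m d c n: 2 trees
m d c c n: 1 tree

m d c n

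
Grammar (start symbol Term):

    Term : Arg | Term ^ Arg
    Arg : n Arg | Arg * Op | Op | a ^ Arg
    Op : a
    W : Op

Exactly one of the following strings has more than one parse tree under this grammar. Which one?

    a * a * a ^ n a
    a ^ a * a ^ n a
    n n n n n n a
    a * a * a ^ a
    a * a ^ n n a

a ^ a * a ^ n a

a * a * a ^ n a: 1 tree
a ^ a * a ^ n a: 3 trees
n n n n n n a: 1 tree
a * a * a ^ a: 1 tree
a * a ^ n n a: 1 tree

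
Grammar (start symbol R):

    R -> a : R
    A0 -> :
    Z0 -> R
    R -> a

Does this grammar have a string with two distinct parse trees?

(Z0, A0 are unreachable from R, so their rules don't affect L(R).) The reachable grammar is A → atom sep A | atom. Each atom is followed by either the separator (recurse) or end-of-string (stop) — no choice point.

Unambiguous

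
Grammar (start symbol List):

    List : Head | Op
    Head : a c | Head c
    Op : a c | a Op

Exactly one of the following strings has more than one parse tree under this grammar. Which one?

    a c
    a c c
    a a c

a c

a c: 2 trees
a c c: 1 tree
a a c: 1 tree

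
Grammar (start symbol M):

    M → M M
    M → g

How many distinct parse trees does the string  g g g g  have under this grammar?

5

Parse trees for g g g g:
  [M [M g] [M [M g] [M [M g] [M g]]]]
  [M [M g] [M [M [M g] [M g]] [M g]]]
  [M [M [M g] [M g]] [M [M g] [M g]]]
  [M [M [M g] [M [M g] [M g]]] [M g]]
  [M [M [M [M g] [M g]] [M g]] [M g]]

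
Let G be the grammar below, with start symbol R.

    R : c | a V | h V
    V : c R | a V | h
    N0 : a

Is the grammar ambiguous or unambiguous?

(N0 is unreachable from R, so its rules don't affect L(R).) Restricted to the reachable nonterminals, every rule has the form A → t or A → t B, and no two rules for the same A share a first terminal. The grammar encodes a DFA — one run per string.

Unambiguous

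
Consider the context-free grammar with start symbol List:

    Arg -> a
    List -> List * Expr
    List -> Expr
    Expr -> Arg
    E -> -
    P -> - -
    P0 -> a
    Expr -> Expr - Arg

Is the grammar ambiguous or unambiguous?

(E, P, P0 are unreachable from List, so their rules don't affect L(List).) List → List * Expr | Expr  ;  Expr → Expr - Arg | Arg  — a left-associative chain with Arg at the bottom. Each string factors uniquely by precedence.

Unambiguous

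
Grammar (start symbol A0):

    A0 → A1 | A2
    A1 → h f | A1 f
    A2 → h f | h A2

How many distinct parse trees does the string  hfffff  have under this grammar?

1

Parse trees for hfffff:
  [A0 [A1 [A1 [A1 [A1 [A1 h f] f] f] f] f]]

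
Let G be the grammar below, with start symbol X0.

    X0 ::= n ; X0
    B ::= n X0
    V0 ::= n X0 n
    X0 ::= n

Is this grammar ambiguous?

Only X0 is reachable from X0; ignoring the rest: The reachable grammar is A → atom sep A | atom. Each atom is followed by either the separator (recurse) or end-of-string (stop) — no choice point.

Unambiguous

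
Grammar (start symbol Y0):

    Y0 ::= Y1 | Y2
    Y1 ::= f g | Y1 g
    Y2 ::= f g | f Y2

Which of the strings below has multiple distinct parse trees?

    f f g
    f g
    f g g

f f g: 1 tree
f g: 2 trees
f g g: 1 tree

f g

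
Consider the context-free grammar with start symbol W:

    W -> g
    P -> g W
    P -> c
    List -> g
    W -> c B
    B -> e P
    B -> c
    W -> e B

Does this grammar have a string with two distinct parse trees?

Unambiguous

Only W, B, P are reachable from W; ignoring the rest: The reachable rules are right-linear with at most one rule per (nonterminal, next-terminal) pair. Each input token forces the next rule, so parsing is deterministic.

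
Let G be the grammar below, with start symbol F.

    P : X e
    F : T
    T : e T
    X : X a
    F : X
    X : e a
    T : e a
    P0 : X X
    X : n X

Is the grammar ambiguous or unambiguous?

Ambiguous

Witness: e a

Derivation 1: F ⇒ T ⇒ e a
Derivation 2: F ⇒ X ⇒ e a

Two distinct leftmost derivations for the same string.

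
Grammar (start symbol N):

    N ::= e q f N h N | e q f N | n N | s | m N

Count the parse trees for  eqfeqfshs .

Parse trees for eqfeqfshs:
  [N e q f [N e q f [N s]] h [N s]]
  [N e q f [N e q f [N s] h [N s]]]

2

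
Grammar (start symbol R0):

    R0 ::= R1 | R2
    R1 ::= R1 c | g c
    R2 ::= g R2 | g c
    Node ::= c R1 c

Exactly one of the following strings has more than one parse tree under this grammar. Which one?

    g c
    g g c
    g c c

g c: 2 trees
g g c: 1 tree
g c c: 1 tree

g c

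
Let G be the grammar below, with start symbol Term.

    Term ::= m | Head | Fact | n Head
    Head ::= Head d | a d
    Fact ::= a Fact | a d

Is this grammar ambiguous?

Ambiguous

Witness: a d

Derivation 1: Term ⇒ Head ⇒ a d
Derivation 2: Term ⇒ Fact ⇒ a d

Two distinct leftmost derivations for the same string.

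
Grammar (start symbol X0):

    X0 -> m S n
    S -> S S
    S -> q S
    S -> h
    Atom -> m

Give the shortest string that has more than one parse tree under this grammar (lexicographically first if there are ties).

length 3: no string has ≥2 trees
length 4: no string has ≥2 trees
length 5: m h h h n has 2 parse trees

Two derivations of m h h h n:
  X0 ⇒ m S n ⇒ m S S n ⇒ m S S S n ⇒ m h S S n ⇒ m h h S n ⇒ m h h h n
  X0 ⇒ m S n ⇒ m S S n ⇒ m h S n ⇒ m h S S n ⇒ m h h S n ⇒ m h h h n

m h h h n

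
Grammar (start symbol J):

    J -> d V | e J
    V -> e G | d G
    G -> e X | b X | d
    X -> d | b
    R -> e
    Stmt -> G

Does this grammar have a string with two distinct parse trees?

Only J, V, G, X are reachable from J; ignoring the rest: The reachable rules are right-linear with at most one rule per (nonterminal, next-terminal) pair. Each input token forces the next rule, so parsing is deterministic.

Unambiguous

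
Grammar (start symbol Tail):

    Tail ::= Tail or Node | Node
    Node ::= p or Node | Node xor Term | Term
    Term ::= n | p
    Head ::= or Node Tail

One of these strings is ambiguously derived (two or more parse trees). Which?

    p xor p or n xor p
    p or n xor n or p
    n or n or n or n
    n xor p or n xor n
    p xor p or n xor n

p or n xor n or p

p xor p or n xor p: 1 tree
p or n xor n or p: 3 trees
n or n or n or n: 1 tree
n xor p or n xor n: 1 tree
p xor p or n xor n: 1 tree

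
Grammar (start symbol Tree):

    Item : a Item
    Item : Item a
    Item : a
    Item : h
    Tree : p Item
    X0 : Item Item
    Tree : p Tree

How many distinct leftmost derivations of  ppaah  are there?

1

Parse trees for ppaah:
  [Tree p [Tree p [Item a [Item a [Item h]]]]]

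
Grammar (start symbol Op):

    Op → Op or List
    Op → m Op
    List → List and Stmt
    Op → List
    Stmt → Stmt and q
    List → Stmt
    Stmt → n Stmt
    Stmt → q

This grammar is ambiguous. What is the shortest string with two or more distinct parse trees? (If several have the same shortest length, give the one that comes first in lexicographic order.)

length 1: no string has ≥2 trees
length 2: no string has ≥2 trees
length 3: q and q has 2 parse trees

Two derivations of q and q:
  Op ⇒ List ⇒ List and Stmt ⇒ Stmt and Stmt ⇒ q and Stmt ⇒ q and q
  Op ⇒ List ⇒ Stmt ⇒ Stmt and q ⇒ q and q

q and q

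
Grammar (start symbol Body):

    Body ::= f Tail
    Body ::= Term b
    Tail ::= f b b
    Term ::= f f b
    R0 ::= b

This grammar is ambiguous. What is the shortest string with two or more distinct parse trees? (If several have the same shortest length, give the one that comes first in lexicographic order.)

length 4: f f b b has 2 parse trees

Two derivations of f f b b:
  Body ⇒ f Tail ⇒ f f b b
  Body ⇒ Term b ⇒ f f b b

f f b b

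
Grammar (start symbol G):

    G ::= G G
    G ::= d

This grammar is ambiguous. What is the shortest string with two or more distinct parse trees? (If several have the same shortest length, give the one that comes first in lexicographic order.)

d d d

length 1: no string has ≥2 trees
length 2: no string has ≥2 trees
length 3: d d d has 2 parse trees

Two derivations of d d d:
  G ⇒ G G ⇒ G G G ⇒ d G G ⇒ d d G ⇒ d d d
  G ⇒ G G ⇒ d G ⇒ d G G ⇒ d d G ⇒ d d d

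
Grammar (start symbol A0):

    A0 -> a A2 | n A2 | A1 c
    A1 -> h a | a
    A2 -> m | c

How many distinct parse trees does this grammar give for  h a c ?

1

Parse trees for h a c:
  [A0 [A1 h a] c]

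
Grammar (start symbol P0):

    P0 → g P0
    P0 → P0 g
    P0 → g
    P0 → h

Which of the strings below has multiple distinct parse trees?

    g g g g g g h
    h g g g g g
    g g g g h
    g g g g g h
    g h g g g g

g h g g g g

g g g g g g h: 1 tree
h g g g g g: 1 tree
g g g g h: 1 tree
g g g g g h: 1 tree
g h g g g g: 5 trees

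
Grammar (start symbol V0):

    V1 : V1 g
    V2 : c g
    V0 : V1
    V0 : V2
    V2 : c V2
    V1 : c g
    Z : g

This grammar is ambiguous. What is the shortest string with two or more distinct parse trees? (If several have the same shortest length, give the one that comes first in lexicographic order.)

length 2: c g has 2 parse trees

Two derivations of c g:
  V0 ⇒ V1 ⇒ c g
  V0 ⇒ V2 ⇒ c g

c g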